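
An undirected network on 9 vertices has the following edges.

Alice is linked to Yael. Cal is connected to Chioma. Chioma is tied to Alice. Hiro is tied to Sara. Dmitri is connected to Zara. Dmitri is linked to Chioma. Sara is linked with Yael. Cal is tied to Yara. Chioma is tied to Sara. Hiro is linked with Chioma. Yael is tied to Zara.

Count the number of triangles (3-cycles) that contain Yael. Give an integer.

Yael's neighbors are Alice, Sara, and Zara, but none of them are tied to each other, so no triangle contains Yael.

0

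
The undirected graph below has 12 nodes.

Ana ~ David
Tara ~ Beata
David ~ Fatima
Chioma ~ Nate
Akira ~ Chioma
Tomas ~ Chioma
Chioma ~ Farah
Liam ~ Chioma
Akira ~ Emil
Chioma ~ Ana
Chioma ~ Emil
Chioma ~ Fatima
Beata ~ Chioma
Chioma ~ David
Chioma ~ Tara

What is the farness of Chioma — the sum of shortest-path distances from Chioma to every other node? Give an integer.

11

Distances from Chioma: Akira:1, Ana:1, Beata:1, David:1, Emil:1, Farah:1, Fatima:1, Liam:1, Nate:1, Tara:1, Tomas:1.
Sum = 1 + 1 + 1 + 1 + 1 + 1 + 1 + 1 + 1 + 1 + 1 = 11.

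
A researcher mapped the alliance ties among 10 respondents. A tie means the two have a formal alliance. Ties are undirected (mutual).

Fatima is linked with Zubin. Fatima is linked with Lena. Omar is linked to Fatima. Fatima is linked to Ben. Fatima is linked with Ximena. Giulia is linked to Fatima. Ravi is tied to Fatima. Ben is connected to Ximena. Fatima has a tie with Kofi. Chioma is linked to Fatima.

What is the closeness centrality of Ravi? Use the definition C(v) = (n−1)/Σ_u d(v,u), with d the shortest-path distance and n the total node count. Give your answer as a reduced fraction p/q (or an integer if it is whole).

9/17

Distances from Ravi: Ben:2, Chioma:2, Fatima:1, Giulia:2, Kofi:2, Lena:2, Omar:2, Ximena:2, Zubin:2. Sum = 17.
n = 10, so closeness = 9/17.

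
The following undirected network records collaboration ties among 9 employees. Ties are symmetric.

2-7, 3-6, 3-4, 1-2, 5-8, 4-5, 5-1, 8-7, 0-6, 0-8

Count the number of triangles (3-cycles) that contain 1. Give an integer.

1's neighbors are 2 and 5, but none of them are tied to each other, so no triangle contains 1.

0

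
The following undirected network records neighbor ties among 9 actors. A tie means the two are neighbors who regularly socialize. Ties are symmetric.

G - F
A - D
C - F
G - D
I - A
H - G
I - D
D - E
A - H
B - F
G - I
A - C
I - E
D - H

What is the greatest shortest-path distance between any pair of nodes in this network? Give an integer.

4

Eccentricity of each node (its greatest distance to any other): A:3, B:4, C:3, D:3, E:4, F:3, G:2, H:3, I:3.
The maximum eccentricity is 4, realized for instance by the pair E–B via E – I – G – F – B. So the diameter is 4.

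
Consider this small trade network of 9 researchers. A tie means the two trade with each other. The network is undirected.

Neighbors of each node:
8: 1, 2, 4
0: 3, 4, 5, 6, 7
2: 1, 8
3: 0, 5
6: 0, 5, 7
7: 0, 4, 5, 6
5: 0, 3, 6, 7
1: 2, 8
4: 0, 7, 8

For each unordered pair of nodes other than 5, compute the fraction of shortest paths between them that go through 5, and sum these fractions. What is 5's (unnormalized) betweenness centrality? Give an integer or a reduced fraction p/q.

Pairs whose geodesics pass through 5 — 7–3: 1/2; 3–6: 1/2.
All other pairs contribute 0.
Summing the contributions gives betweenness(5) = 1.

1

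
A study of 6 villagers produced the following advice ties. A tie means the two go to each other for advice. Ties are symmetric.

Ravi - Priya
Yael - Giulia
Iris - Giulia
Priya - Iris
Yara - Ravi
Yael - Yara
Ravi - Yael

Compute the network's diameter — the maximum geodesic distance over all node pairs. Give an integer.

Eccentricity of each node (its greatest distance to any other): Giulia:2, Iris:3, Priya:2, Ravi:2, Yael:2, Yara:3.
The maximum eccentricity is 3, realized for instance by the pair Yara–Iris via Yara – Yael – Giulia – Iris. So the diameter is 3.

3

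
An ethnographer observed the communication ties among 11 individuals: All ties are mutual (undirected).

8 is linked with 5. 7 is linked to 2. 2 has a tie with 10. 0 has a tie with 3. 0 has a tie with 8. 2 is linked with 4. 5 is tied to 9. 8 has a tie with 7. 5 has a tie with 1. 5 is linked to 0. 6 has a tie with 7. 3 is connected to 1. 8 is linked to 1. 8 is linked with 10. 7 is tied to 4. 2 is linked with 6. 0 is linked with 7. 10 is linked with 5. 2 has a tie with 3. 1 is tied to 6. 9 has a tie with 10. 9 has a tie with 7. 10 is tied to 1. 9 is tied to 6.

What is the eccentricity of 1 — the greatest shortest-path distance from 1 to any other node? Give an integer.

3

Distances from 1: 0:2, 2:2, 3:1, 4:3, 5:1, 6:1, 7:2, 8:1, 9:2, 10:1.
The largest is 3 (to 4), so the eccentricity of 1 is 3.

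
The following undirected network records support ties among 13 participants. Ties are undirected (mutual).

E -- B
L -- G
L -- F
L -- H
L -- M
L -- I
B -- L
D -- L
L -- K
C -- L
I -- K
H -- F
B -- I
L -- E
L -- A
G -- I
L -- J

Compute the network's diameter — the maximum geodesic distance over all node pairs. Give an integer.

Eccentricity of each node (its greatest distance to any other): A:2, B:2, C:2, D:2, E:2, F:2, G:2, H:2, I:2, J:2, K:2, L:1, M:2.
The maximum eccentricity is 2, realized for instance by the pair B–K via B – L – K. So the diameter is 2.

2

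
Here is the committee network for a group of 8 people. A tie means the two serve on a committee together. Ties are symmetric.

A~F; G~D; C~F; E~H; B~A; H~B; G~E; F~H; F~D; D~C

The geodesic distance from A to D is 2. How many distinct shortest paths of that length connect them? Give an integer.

The shortest distance is 2, and the only length-2 path is A–F–D. So there is exactly 1 shortest path.

1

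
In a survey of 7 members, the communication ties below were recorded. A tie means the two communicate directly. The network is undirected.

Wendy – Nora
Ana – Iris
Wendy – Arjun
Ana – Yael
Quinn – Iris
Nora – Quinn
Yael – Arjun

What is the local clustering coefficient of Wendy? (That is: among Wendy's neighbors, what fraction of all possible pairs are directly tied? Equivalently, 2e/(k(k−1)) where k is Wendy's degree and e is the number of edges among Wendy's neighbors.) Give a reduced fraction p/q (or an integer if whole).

Wendy's neighbors: Arjun and Nora (k = 2).
Possible neighbor pairs: C(2,2) = 1. Edges among them: none → e = 0.
Clustering(Wendy) = 0/1.

0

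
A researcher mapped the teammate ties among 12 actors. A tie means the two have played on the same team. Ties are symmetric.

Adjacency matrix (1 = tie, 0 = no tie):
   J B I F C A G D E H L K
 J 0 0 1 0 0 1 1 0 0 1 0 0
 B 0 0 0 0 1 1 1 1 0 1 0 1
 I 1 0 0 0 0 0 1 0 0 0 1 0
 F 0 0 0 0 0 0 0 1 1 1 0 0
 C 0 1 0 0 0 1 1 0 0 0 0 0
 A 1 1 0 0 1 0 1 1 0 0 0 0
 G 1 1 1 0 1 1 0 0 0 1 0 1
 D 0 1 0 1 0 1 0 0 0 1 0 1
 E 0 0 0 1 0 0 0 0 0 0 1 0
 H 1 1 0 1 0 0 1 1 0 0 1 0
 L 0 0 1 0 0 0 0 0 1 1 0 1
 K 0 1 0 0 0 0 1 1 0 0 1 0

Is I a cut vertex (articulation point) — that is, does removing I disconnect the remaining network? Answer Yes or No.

No

Even without I, every remaining node can still reach every other (the residual graph is connected), so I is not a cut vertex.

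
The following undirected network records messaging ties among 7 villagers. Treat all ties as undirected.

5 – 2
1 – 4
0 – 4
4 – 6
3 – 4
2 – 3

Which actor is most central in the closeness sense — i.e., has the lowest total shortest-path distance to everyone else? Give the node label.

4

Farness (sum of distances to all others) for each node — 0:14, 1:14, 2:13, 3:10, 4:9, 5:18, 6:14.
The smallest farness is 9, for 4, so 4 has the highest closeness.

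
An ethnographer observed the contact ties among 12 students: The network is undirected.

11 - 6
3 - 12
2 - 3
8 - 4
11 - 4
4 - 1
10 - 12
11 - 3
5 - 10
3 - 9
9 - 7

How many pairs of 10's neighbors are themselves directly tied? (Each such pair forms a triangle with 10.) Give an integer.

0

10's neighbors are 5 and 12, but none of them are tied to each other, so no triangle contains 10.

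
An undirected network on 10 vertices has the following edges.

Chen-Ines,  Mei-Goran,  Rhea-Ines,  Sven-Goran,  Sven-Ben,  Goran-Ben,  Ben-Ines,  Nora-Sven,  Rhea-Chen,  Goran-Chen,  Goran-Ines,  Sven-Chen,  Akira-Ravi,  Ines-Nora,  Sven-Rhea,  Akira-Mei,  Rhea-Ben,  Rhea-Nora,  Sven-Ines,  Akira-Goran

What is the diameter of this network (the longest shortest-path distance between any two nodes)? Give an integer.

Eccentricity of each node (its greatest distance to any other): Akira:3, Ben:3, Chen:3, Goran:2, Ines:3, Mei:3, Nora:4, Ravi:4, Rhea:4, Sven:3.
The maximum eccentricity is 4, realized for instance by the pair Nora–Ravi via Nora – Sven – Goran – Akira – Ravi. So the diameter is 4.

4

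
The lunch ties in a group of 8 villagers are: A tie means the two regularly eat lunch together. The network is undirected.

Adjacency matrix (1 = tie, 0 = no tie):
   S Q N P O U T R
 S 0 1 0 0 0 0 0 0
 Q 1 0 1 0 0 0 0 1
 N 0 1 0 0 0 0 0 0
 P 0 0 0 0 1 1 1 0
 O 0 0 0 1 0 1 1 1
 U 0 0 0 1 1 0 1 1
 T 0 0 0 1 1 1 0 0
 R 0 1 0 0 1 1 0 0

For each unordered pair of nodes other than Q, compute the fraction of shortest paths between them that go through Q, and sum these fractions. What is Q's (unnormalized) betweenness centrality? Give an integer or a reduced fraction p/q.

11

Pairs whose geodesics pass through Q — S–N: 1; S–P: 2/2; S–O: 1; S–U: 1; S–T: 2/2; S–R: 1; N–P: 2/2; N–O: 1; N–U: 1; N–T: 2/2; N–R: 1.
All other pairs contribute 0.
Summing the contributions gives betweenness(Q) = 11.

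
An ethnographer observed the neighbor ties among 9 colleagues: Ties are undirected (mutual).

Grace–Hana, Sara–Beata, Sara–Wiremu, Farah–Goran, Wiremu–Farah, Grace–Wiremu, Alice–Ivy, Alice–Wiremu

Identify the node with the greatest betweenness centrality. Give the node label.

Wiremu

Unnormalized betweenness of each node: Alice:7, Beata:0, Farah:7, Goran:0, Grace:7, Hana:0, Ivy:0, Sara:7, Wiremu:24.
Wiremu has the largest value, 24, making it the main broker — the node through which the most shortest paths run.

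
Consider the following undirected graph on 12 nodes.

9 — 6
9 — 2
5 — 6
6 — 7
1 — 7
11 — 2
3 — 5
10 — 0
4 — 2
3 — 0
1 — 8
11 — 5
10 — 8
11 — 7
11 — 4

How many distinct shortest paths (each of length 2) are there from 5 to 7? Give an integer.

The shortest distance is 2. The length-2 paths are: 5–11–7; 5–6–7.
That gives 2 distinct shortest paths.

2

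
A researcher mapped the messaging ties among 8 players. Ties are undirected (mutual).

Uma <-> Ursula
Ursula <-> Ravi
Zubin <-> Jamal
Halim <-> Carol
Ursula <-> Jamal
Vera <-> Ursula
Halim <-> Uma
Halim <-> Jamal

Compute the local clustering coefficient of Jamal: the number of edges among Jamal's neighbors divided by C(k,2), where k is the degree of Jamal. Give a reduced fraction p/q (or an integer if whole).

Jamal's neighbors: Halim, Ursula, and Zubin (k = 3).
Possible neighbor pairs: C(3,2) = 3. Edges among them: none → e = 0.
Clustering(Jamal) = 0/3 = 0.

0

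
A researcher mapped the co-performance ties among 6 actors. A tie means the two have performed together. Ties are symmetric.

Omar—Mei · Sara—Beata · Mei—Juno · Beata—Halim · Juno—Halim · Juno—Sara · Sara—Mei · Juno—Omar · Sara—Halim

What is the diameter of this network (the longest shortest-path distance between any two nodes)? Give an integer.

3

Eccentricity of each node (its greatest distance to any other): Beata:3, Halim:2, Juno:2, Mei:2, Omar:3, Sara:2.
The maximum eccentricity is 3, realized for instance by the pair Beata–Omar via Beata – Halim – Juno – Omar. So the diameter is 3.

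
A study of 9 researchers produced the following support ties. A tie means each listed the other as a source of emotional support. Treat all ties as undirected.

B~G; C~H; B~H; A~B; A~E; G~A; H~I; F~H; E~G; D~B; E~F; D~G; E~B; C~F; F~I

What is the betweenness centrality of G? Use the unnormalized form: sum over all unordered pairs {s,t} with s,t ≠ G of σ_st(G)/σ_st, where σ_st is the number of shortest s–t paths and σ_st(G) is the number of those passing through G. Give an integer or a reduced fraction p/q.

Pairs whose geodesics pass through G — E–D: 1/2; D–A: 1/2; D–F: 1/3.
All other pairs contribute 0.
Summing the contributions gives betweenness(G) = 4/3.

4/3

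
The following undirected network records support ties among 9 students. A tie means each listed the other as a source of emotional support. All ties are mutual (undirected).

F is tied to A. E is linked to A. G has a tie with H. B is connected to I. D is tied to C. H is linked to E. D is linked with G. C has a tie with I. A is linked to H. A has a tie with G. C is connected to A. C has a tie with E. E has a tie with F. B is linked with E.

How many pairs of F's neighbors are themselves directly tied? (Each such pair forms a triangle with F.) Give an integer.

1

F's neighbors: A and E.
Neighbor pairs that are themselves tied: F–A–E. Each forms one triangle with F, for 1 in total.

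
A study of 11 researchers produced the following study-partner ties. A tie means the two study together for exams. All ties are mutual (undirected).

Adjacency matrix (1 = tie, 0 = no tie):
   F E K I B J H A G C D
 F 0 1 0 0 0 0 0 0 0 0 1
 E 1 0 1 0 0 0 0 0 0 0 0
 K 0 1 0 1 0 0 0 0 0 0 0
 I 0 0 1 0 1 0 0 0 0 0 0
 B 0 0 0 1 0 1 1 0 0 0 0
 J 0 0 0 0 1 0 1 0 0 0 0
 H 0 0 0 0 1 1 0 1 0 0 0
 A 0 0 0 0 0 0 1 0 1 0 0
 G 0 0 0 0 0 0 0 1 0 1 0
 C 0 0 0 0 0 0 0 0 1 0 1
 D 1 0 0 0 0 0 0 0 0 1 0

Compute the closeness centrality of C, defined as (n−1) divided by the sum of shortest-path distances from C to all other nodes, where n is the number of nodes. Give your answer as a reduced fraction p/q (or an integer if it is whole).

Distances from C: A:2, B:4, D:1, E:3, F:2, G:1, H:3, I:5, J:4, K:4. Sum = 29.
n = 11, so closeness = 10/29.

10/29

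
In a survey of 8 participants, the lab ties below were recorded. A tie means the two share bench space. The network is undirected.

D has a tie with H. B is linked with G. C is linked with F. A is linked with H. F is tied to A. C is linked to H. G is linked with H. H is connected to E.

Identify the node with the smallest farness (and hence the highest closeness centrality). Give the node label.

Farness (sum of distances to all others) for each node — A:13, B:19, C:13, D:15, E:15, F:17, G:13, H:9.
The smallest farness is 9, for H, so H has the highest closeness.

H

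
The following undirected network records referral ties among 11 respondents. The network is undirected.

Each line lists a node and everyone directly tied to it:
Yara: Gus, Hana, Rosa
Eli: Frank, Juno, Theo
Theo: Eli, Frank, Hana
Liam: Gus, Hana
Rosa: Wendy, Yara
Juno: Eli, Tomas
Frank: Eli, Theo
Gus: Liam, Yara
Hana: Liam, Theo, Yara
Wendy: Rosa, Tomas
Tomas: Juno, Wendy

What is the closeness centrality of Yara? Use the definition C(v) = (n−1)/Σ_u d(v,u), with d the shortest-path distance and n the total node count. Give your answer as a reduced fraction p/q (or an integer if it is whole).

5/11

Distances from Yara: Eli:3, Frank:3, Gus:1, Hana:1, Juno:4, Liam:2, Rosa:1, Theo:2, Tomas:3, Wendy:2. Sum = 22.
n = 11, so closeness = 10/22 = 5/11.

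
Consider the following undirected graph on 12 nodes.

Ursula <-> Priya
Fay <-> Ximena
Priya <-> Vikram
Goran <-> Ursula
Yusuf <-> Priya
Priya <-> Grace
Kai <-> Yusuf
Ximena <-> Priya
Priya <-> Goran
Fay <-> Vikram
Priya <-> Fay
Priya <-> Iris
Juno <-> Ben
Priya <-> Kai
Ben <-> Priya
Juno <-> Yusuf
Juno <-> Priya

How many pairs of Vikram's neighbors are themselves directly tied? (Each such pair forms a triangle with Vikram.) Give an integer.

1

Vikram's neighbors: Fay and Priya.
Neighbor pairs that are themselves tied: Vikram–Fay–Priya. Each forms one triangle with Vikram, for 1 in total.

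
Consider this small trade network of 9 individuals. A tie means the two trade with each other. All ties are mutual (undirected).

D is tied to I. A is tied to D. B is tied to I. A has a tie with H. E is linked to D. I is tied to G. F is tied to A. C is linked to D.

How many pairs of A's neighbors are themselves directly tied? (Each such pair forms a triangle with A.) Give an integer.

A's neighbors are D, F, and H, but none of them are tied to each other, so no triangle contains A.

0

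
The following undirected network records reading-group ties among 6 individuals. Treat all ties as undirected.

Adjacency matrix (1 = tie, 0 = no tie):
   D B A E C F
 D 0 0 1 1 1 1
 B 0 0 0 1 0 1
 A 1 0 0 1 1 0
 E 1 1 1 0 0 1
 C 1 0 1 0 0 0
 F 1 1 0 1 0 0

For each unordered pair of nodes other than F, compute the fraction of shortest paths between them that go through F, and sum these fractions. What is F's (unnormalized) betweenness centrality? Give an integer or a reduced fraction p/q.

Pairs whose geodesics pass through F — D–B: 1/2; B–C: 1/3.
All other pairs contribute 0.
Summing the contributions gives betweenness(F) = 5/6.

5/6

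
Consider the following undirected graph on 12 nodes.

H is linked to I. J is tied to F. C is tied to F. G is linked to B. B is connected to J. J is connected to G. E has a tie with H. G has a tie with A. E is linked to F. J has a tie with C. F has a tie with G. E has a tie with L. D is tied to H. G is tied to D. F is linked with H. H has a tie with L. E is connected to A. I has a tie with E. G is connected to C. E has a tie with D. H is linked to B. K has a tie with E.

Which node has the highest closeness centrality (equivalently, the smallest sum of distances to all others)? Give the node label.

E

Farness (sum of distances to all others) for each node — A:20, B:20, C:22, D:19, E:15, F:17, G:19, H:16, I:23, J:21, K:25, L:23.
The smallest farness is 15, for E, so E has the highest closeness.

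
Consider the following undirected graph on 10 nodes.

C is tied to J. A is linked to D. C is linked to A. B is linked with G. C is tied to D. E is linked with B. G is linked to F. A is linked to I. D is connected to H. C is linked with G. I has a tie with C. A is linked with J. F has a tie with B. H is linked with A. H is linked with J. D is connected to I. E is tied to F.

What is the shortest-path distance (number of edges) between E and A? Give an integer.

4

One shortest route is E – B – G – C – A, which uses 4 edges, and at distance 3 from E we only reach {C}, which does not include A. So d(E,A) = 4.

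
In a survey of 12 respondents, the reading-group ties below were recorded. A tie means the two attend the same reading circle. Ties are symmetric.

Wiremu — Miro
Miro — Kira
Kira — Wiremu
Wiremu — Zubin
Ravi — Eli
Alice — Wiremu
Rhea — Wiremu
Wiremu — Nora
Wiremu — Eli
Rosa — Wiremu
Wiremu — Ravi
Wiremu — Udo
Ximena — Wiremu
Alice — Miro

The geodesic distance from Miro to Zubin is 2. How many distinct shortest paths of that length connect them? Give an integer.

The shortest distance is 2, and the only length-2 path is Miro–Wiremu–Zubin. So there is exactly 1 shortest path.

1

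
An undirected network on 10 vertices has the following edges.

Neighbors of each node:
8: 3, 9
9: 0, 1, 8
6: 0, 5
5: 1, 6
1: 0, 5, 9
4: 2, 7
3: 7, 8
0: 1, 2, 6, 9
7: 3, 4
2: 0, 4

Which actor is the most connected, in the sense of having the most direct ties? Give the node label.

0

Degrees — 0:4, 1:3, 2:2, 3:2, 4:2, 5:2, 6:2, 7:2, 8:2, 9:3.
The maximum is 4, attained only by 0.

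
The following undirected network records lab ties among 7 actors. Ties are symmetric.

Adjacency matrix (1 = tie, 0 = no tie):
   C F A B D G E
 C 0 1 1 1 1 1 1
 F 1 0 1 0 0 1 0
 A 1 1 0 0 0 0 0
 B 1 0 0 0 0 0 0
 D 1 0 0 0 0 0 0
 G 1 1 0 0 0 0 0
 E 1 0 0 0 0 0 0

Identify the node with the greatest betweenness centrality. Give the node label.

Unnormalized betweenness of each node: A:0, B:0, C:25/2, D:0, E:0, F:1/2, G:0.
C has the largest value, 25/2, making it the main broker — the node through which the most shortest paths run.

C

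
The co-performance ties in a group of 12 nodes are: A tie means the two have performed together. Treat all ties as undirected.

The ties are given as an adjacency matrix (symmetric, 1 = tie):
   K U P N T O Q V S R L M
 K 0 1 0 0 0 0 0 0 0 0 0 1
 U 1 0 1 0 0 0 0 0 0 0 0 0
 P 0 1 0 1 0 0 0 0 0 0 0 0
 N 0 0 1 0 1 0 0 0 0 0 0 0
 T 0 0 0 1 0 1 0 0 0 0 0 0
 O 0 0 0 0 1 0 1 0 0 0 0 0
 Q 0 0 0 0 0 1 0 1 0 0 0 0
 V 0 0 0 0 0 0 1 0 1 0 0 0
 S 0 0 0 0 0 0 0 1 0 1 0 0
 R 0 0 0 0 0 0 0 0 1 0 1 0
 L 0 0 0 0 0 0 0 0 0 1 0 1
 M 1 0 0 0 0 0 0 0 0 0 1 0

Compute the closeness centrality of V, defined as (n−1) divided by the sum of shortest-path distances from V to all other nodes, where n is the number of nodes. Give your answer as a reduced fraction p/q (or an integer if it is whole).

Distances from V: K:5, L:3, M:4, N:4, O:2, P:5, Q:1, R:2, S:1, T:3, U:6. Sum = 36.
n = 12, so closeness = 11/36.

11/36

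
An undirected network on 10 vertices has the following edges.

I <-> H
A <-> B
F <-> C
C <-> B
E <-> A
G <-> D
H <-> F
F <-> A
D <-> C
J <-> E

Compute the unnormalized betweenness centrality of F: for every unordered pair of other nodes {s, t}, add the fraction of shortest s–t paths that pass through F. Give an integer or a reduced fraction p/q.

Pairs whose geodesics pass through F — C–A: 1/2; C–J: 1/2; C–I: 1; C–H: 1; C–E: 1/2; A–I: 1; A–H: 1; A–D: 1/2; A–G: 1/2; J–I: 1; J–H: 1; J–D: 1/2; J–G: 1/2; I–E: 1 … (+9 more pairs).
All other pairs contribute 0.
Summing the contributions gives betweenness(F) = 37/2.

37/2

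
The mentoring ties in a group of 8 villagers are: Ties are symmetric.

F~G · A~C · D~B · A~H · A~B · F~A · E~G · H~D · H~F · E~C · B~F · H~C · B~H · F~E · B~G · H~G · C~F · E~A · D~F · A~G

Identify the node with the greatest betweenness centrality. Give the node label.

Unnormalized betweenness of each node: A:7/6, B:2/3, C:1/4, D:0, E:1/4, F:10/3, G:7/12, H:7/4.
F has the largest value, 10/3, making it the main broker — the node through which the most shortest paths run.

F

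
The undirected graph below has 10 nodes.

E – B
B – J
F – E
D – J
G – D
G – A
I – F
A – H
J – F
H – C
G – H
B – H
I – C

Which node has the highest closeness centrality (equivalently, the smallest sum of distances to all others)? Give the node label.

Farness (sum of distances to all others) for each node — A:21, B:16, C:19, D:19, E:20, F:19, G:18, H:15, I:20, J:17.
The smallest farness is 15, for H, so H has the highest closeness.

H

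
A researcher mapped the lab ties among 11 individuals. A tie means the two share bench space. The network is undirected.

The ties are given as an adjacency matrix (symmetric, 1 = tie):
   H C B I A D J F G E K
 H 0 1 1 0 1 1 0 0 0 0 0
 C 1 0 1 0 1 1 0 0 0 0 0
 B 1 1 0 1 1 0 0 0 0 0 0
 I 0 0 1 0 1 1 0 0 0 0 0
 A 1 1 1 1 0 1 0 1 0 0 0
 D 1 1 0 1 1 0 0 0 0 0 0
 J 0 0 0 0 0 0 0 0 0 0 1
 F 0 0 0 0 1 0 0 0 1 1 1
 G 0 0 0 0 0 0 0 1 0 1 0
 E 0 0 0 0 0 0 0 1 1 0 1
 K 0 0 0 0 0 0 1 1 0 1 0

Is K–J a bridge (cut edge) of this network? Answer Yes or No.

Without the K–J edge there is no alternate route between K and J, so the network disconnects. It is a bridge.

Yes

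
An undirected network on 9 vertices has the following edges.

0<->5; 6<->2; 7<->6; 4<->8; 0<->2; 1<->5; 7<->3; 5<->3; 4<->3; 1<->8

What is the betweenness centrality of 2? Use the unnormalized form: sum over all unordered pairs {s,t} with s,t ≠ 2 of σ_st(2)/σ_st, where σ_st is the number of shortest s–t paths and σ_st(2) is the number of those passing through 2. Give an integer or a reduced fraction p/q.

5/2

Pairs whose geodesics pass through 2 — 0–6: 1; 0–7: 1/2; 6–1: 1/2; 6–5: 1/2.
All other pairs contribute 0.
Summing the contributions gives betweenness(2) = 5/2.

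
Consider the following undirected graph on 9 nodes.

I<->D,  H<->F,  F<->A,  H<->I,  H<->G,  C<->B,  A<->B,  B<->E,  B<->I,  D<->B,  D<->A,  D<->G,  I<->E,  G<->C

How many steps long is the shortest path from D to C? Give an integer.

2

One shortest route is D – B – C, which uses 2 edges, and D and C are not directly tied, so nothing shorter exists. So d(D,C) = 2.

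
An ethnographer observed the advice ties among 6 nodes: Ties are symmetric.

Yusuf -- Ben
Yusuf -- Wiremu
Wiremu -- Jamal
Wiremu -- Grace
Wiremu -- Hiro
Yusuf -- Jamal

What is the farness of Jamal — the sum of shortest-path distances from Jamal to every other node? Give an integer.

Distances from Jamal: Ben:2, Grace:2, Hiro:2, Wiremu:1, Yusuf:1.
Sum = 2 + 2 + 2 + 1 + 1 = 8.

8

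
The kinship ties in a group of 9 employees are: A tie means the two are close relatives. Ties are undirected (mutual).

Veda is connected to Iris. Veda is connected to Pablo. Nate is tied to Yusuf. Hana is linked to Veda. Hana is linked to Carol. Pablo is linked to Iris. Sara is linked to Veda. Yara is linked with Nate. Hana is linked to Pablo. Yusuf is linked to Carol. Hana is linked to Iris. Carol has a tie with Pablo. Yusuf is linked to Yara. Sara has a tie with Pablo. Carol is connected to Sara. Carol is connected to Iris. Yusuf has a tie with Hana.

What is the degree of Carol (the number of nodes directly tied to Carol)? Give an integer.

5

Carol is directly tied to Hana, Iris, Pablo, Sara, and Yusuf. That is 5 neighbors, so the degree of Carol is 5.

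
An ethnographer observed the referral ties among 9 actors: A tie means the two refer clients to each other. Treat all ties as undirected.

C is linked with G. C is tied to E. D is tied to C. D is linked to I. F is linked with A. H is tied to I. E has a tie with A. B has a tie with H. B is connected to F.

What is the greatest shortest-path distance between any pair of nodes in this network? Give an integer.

Eccentricity of each node (its greatest distance to any other): A:4, B:5, C:4, D:4, E:4, F:4, G:5, H:4, I:4.
The maximum eccentricity is 5, realized for instance by the pair B–G via B – F – A – E – C – G. So the diameter is 5.

5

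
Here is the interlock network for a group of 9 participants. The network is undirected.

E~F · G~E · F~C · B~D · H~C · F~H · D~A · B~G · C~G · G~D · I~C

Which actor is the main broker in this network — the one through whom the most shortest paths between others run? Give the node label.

Unnormalized betweenness of each node: A:0, B:0, C:13, D:7, E:2, F:2, G:16, H:0, I:0.
G has the largest value, 16, making it the main broker — the node through which the most shortest paths run.

G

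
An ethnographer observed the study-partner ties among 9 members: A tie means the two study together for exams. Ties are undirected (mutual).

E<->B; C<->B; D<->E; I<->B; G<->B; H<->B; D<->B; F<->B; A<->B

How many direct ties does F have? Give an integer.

F is directly tied to B. That is 1 neighbor, so the degree of F is 1.

1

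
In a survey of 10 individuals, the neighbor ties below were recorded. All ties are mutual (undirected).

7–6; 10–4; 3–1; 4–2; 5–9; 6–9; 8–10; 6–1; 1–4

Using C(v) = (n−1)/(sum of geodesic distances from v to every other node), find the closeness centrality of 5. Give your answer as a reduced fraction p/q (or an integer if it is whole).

Distances from 5: 1:3, 2:5, 3:4, 4:4, 6:2, 7:3, 8:6, 9:1, 10:5. Sum = 33.
n = 10, so closeness = 9/33 = 3/11.

3/11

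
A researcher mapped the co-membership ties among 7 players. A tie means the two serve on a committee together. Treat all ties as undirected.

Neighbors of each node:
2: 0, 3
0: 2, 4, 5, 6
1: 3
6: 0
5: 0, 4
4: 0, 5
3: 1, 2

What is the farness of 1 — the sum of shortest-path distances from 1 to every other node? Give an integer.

Distances from 1: 0:3, 2:2, 3:1, 4:4, 5:4, 6:4.
Sum = 3 + 2 + 1 + 4 + 4 + 4 = 18.

18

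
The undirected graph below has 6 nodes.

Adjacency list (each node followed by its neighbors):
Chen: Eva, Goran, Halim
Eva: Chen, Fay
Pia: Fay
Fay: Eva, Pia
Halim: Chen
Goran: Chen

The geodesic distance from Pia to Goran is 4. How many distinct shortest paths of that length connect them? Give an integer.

1

The shortest distance is 4, and the only length-4 path is Pia–Fay–Eva–Chen–Goran. So there is exactly 1 shortest path.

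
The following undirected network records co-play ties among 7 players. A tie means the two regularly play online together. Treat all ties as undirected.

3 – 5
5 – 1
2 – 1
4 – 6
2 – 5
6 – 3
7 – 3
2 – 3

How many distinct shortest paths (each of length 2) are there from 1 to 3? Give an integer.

The shortest distance is 2. The length-2 paths are: 1–5–3; 1–2–3.
That gives 2 distinct shortest paths.

2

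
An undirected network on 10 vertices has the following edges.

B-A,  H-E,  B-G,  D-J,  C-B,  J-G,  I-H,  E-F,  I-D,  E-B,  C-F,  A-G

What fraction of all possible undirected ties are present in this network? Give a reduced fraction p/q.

There are 12 edges and 10 nodes, so the maximum possible is C(10,2) = 45.
Density = 12/45 = 4/15.

4/15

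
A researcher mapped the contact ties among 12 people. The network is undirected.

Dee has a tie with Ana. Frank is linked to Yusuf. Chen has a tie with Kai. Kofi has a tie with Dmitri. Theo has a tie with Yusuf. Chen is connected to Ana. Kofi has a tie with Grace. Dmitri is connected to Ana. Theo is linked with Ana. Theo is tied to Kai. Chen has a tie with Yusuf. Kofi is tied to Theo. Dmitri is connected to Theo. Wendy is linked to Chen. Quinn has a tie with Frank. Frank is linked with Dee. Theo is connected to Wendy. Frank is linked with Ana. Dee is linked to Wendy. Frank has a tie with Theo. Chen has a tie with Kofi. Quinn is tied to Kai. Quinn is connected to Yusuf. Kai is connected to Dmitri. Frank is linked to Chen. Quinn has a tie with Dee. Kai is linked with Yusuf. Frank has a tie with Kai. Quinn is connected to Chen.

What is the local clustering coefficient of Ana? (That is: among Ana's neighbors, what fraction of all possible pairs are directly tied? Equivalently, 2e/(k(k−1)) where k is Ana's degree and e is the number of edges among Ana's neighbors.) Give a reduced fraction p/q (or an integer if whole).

Ana's neighbors: Chen, Dee, Dmitri, Frank, and Theo (k = 5).
Possible neighbor pairs: C(5,2) = 10. Edges among them: Chen–Frank, Dee–Frank, Dmitri–Theo, Frank–Theo → e = 4.
Clustering(Ana) = 4/10 = 2/5.

2/5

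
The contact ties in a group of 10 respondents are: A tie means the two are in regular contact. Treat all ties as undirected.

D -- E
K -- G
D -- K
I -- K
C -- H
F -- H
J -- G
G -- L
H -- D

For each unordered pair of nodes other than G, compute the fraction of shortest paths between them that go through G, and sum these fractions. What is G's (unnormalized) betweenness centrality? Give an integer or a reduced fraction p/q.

15

Pairs whose geodesics pass through G — K–L: 1; K–J: 1; C–L: 1; C–J: 1; E–L: 1; E–J: 1; F–L: 1; F–J: 1; D–L: 1; D–J: 1; L–I: 1; L–J: 1; L–H: 1; I–J: 1 … (+1 more pairs).
All other pairs contribute 0.
Summing the contributions gives betweenness(G) = 15.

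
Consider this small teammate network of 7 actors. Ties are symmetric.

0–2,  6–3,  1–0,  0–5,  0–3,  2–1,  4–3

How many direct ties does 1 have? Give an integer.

1 is directly tied to 0 and 2. That is 2 neighbors, so the degree of 1 is 2.

2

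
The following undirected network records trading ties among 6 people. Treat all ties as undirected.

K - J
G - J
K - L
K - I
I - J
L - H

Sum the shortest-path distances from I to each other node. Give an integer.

Distances from I: G:2, H:3, J:1, K:1, L:2.
Sum = 2 + 3 + 1 + 1 + 2 = 9.

9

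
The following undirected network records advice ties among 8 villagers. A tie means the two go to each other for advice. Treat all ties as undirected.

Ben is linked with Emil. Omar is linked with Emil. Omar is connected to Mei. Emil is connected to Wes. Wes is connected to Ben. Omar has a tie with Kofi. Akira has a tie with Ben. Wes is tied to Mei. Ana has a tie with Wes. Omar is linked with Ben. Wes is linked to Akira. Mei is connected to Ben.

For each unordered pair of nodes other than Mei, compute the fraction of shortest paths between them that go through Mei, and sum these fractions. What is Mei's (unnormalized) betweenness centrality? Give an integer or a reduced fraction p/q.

Pairs whose geodesics pass through Mei — Wes–Omar: 1/3; Wes–Kofi: 1/3; Omar–Ana: 1/3; Ana–Kofi: 1/3.
All other pairs contribute 0.
Summing the contributions gives betweenness(Mei) = 4/3.

4/3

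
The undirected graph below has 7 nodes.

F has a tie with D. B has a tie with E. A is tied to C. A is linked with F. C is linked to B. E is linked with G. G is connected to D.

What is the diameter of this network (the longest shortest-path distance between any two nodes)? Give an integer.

3

Eccentricity of each node (its greatest distance to any other): A:3, B:3, C:3, D:3, E:3, F:3, G:3.
The maximum eccentricity is 3, realized for instance by the pair E–A via E – B – C – A. So the diameter is 3.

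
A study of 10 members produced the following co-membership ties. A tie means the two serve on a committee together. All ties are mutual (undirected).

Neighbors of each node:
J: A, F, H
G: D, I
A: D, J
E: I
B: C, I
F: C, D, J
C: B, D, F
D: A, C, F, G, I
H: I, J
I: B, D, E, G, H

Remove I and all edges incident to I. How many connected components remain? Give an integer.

Without I, the remaining ties split the others into: {A, B, C, D, F, G, H, J}; {E}.
That's 2 separate components.

2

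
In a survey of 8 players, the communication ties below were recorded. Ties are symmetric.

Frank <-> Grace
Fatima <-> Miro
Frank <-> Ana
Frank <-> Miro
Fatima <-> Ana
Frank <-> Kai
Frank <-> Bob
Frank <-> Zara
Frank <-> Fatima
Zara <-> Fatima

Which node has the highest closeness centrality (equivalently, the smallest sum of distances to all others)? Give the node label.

Frank

Farness (sum of distances to all others) for each node — Ana:12, Bob:13, Fatima:10, Frank:7, Grace:13, Kai:13, Miro:12, Zara:12.
The smallest farness is 7, for Frank, so Frank has the highest closeness.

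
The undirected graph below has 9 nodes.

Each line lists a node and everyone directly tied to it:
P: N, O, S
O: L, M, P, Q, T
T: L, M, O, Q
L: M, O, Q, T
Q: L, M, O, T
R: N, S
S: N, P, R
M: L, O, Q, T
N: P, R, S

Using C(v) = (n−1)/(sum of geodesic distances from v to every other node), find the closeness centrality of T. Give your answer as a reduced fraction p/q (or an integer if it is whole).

1/2

Distances from T: L:1, M:1, N:3, O:1, P:2, Q:1, R:4, S:3. Sum = 16.
n = 9, so closeness = 8/16 = 1/2.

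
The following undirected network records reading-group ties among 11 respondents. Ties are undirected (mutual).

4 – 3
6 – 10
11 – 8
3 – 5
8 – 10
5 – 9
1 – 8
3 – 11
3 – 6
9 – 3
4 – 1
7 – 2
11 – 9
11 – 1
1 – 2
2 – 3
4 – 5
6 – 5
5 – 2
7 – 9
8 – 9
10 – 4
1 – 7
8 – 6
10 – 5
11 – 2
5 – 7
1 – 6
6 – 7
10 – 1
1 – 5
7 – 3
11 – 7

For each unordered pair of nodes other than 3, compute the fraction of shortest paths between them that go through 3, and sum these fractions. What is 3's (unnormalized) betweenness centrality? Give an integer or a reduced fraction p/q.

Pairs whose geodesics pass through 3 — 11–5: 1/5; 11–4: 1/2; 11–6: 1/4; 2–4: 1/3; 2–6: 1/4; 2–9: 1/4; 4–7: 1/3; 4–6: 1/4; 4–9: 1/2; 6–9: 1/4.
All other pairs contribute 0.
Summing the contributions gives betweenness(3) = 187/60.

187/60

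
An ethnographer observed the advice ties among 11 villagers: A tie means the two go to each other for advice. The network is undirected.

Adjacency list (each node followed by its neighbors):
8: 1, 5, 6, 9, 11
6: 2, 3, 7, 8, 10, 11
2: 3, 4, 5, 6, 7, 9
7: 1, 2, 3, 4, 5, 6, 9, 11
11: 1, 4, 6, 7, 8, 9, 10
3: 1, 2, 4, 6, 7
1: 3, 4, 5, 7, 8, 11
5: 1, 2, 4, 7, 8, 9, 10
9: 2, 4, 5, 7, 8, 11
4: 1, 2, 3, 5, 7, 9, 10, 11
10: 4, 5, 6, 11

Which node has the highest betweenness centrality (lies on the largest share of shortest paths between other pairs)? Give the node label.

Unnormalized betweenness of each node: 1:97/60, 2:77/60, 3:7/10, 4:69/20, 5:169/60, 6:59/20, 7:53/20, 8:67/60, 9:6/5, 10:37/60, 11:13/5.
4 has the largest value, 69/20, making it the main broker — the node through which the most shortest paths run.

4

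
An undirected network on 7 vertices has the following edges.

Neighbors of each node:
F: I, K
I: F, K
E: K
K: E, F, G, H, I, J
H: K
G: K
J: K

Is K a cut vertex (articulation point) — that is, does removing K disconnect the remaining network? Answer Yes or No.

Removing K leaves {F and I} with no path to {H}, so the network splits into 5 components. K is a cut vertex.

Yes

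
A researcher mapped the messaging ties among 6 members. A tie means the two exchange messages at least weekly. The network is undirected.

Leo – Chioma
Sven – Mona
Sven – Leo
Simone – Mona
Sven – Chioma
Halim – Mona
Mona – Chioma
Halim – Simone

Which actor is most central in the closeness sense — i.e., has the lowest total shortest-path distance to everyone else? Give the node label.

Farness (sum of distances to all others) for each node — Chioma:7, Halim:9, Leo:10, Mona:6, Simone:9, Sven:7.
The smallest farness is 6, for Mona, so Mona has the highest closeness.

Mona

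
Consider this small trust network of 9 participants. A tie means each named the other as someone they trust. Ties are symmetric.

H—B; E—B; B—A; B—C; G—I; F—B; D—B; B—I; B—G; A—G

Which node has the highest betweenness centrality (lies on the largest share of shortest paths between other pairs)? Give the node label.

B

Unnormalized betweenness of each node: A:0, B:51/2, C:0, D:0, E:0, F:0, G:1/2, H:0, I:0.
B has the largest value, 51/2, making it the main broker — the node through which the most shortest paths run.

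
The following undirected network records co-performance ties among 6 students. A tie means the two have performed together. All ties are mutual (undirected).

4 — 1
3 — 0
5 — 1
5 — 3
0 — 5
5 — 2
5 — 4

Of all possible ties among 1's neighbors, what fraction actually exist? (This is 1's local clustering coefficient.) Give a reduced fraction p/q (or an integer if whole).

1's neighbors: 4 and 5 (k = 2).
Possible neighbor pairs: C(2,2) = 1. Edges among them: 4–5 → e = 1.
Clustering(1) = 1/1.

1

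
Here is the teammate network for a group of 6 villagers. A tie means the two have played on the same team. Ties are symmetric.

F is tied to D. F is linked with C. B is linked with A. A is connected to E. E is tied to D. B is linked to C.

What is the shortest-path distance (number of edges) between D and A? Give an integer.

One shortest route is D – E – A, which uses 2 edges, and D and A are not directly tied, so nothing shorter exists. So d(D,A) = 2.

2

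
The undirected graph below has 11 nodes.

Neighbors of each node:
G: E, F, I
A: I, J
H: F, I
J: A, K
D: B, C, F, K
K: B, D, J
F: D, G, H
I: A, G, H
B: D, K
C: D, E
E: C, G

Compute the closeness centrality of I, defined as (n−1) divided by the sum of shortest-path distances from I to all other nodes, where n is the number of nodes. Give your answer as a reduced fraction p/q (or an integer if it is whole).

5/11

Distances from I: A:1, B:4, C:3, D:3, E:2, F:2, G:1, H:1, J:2, K:3. Sum = 22.
n = 11, so closeness = 10/22 = 5/11.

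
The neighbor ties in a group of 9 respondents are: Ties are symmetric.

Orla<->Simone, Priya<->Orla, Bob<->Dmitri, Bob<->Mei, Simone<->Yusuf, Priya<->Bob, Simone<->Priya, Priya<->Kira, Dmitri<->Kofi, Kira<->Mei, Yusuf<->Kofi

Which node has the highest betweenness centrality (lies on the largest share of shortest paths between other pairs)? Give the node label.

Priya

Unnormalized betweenness of each node: Bob:53/6, Dmitri:4, Kira:11/6, Kofi:7/3, Mei:4/3, Orla:0, Priya:34/3, Simone:6, Yusuf:10/3.
Priya has the largest value, 34/3, making it the main broker — the node through which the most shortest paths run.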